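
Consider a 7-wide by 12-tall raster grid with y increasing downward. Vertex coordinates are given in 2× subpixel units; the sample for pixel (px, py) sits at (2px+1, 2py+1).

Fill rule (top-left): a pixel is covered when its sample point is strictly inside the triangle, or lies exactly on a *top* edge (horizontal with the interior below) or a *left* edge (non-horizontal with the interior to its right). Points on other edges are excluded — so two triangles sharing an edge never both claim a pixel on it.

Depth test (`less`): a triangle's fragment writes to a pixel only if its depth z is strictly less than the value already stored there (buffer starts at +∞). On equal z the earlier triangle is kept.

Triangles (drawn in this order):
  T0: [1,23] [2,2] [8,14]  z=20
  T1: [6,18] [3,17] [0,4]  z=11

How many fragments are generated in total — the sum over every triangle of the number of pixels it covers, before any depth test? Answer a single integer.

T0:
  2·area = 138
  edge (1, 23)→(2, 2): d=(1,-21) top-left  bias=+0
  edge (2, 2)→(8, 14): d=(6,12) right/bottom  bias=-1
  edge (8, 14)→(1, 23): d=(-7,9) right/bottom  bias=-1
    (1,2)@(3, 5): e=[24,6,108] → #
    (2,2)@(5, 5): e=[66,-18,90] → ·
    (1,3)@(3, 7): e=[26,18,94] → #
    (2,3)@(5, 7): e=[68,-6,76] → ·
    (1,4)@(3, 9): e=[28,30,80] → #
    (2,4)@(5, 9): e=[70,6,62] → #
    (3,4)@(7, 9): e=[112,-18,44] → ·
    (1,5)@(3, 11): e=[30,42,66] → #
    (3,5)@(7, 11): e=[114,-6,30] → ·
    (1,6)@(3, 13): e=[32,54,52] → #
    (3,6)@(7, 13): e=[116,6,16] → #
    (4,6)@(9, 13): e=[158,-18,-2] → ·
    (0,11)@(1, 23): e=[0,138,0] → ·  [on edge]
  covered (15 px):
    · · · · · · ·
    · · · · · · ·
    · # · · · · ·
    · # · · · · ·
    · # # · · · ·
    · # # · · · ·
    · # # # · · ·
    · # # # · · ·
    · # # · · · ·
    · # · · · · ·
    · · · · · · ·
    · · · · · · ·
T1:
  2·area = 36
  edge (6, 18)→(3, 17): d=(-3,-1) top-left  bias=+0
  edge (3, 17)→(0, 4): d=(-3,-13) top-left  bias=+0
  edge (0, 4)→(6, 18): d=(6,14) right/bottom  bias=-1
    (0,3)@(1, 7): e=[28,4,4] → #
    (1,3)@(3, 7): e=[30,30,-24] → ·
    (0,4)@(1, 9): e=[22,-2,16] → ·
    (1,5)@(3, 11): e=[18,18,0] → ·  [on edge]
    (1,6)@(3, 13): e=[12,12,12] → #
    (2,6)@(5, 13): e=[14,38,-16] → ·
    (1,7)@(3, 15): e=[6,6,24] → #
    (2,7)@(5, 15): e=[8,32,-4] → ·
    (1,8)@(3, 17): e=[0,0,36] → #  [on edge]
    (2,8)@(5, 17): e=[2,26,8] → #
    (3,8)@(7, 17): e=[4,52,-20] → ·
    (1,9)@(3, 19): e=[-6,-6,48] → ·
    (4,9)@(9, 19): e=[0,72,-36] → ·  [on edge]
  covered (5 px):
    · · · · · · ·
    · · · · · · ·
    · · · · · · ·
    # · · · · · ·
    · · · · · · ·
    · · · · · · ·
    · # · · · · ·
    · # · · · · ·
    · # # · · · ·
    · · · · · · ·
    · · · · · · ·
    · · · · · · ·

Final: 20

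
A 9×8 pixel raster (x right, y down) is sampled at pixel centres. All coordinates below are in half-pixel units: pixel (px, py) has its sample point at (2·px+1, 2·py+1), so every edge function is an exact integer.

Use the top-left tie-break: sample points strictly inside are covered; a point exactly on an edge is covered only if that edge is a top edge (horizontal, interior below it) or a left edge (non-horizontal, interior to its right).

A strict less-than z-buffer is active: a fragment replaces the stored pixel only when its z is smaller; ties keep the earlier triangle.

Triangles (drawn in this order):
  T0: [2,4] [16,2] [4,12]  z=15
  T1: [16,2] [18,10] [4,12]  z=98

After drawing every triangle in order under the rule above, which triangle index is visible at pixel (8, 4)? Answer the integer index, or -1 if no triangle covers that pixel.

T0:
  2·area = 116
  edge (2, 4)→(16, 2): d=(14,-2) top-left  bias=+0
  edge (16, 2)→(4, 12): d=(-12,10) right/bottom  bias=-1
  edge (4, 12)→(2, 4): d=(-2,-8) top-left  bias=+0
    (4,1)@(9, 3): e=[0,58,58] → X  [on edge]
    (5,1)@(11, 3): e=[4,38,74] → X
    (6,1)@(13, 3): e=[8,18,90] → X
    (7,1)@(15, 3): e=[12,-2,106] → .
    (1,2)@(3, 5): e=[16,94,6] → X
    (2,2)@(5, 5): e=[20,74,22] → X
    (3,2)@(7, 5): e=[24,54,38] → X
    (6,2)@(13, 5): e=[36,-6,86] → .
    (1,3)@(3, 7): e=[44,70,2] → X
    (5,3)@(11, 7): e=[60,-10,66] → .
    (1,4)@(3, 9): e=[72,46,-2] → .
    (2,4)@(5, 9): e=[76,26,14] → X
  covered (15 px):
    . . . . . . . . .
    . . . . X X X . .
    . X X X X X . . .
    . X X X X . . . .
    . . X X . . . . .
    . . X . . . . . .
    . . . . . . . . .
    . . . . . . . . .
T1:
  2·area = 116
  edge (16, 2)→(18, 10): d=(2,8) right/bottom  bias=-1
  edge (18, 10)→(4, 12): d=(-14,2) right/bottom  bias=-1
  edge (4, 12)→(16, 2): d=(12,-10) top-left  bias=+0
    (7,1)@(15, 3): e=[10,104,2] → X
    (8,1)@(17, 3): e=[-6,100,22] → .
    (6,2)@(13, 5): e=[30,80,6] → X
    (8,2)@(17, 5): e=[-2,72,46] → .
    (5,3)@(11, 7): e=[50,56,10] → X
    (8,3)@(17, 7): e=[2,44,70] → X
    (4,4)@(9, 9): e=[70,32,14] → X
    (3,5)@(7, 11): e=[90,8,18] → X
    (5,5)@(11, 11): e=[58,0,58] → .  [on edge]
    (6,5)@(13, 11): e=[42,-4,78] → .
    (7,5)@(15, 11): e=[26,-8,98] → .
    (8,5)@(17, 11): e=[10,-12,118] → .
  covered (14 px):
    . . . . . . . . .
    . . . . . . . X .
    . . . . . . X X .
    . . . . . X X X X
    . . . . X X X X X
    . . . X X . . . .
    . . . . . . . . .
    . . . . . . . . .

Z-buffer (winner per pixel, '.' = empty):
  . . . . . . . . .
  . . . . 0 0 0 1 .
  . 0 0 0 0 0 1 1 .
  . 0 0 0 0 1 1 1 1
  . . 0 0 1 1 1 1 1
  . . 0 1 1 . . . .
  . . . . . . . . .
  . . . . . . . . .

Result: 1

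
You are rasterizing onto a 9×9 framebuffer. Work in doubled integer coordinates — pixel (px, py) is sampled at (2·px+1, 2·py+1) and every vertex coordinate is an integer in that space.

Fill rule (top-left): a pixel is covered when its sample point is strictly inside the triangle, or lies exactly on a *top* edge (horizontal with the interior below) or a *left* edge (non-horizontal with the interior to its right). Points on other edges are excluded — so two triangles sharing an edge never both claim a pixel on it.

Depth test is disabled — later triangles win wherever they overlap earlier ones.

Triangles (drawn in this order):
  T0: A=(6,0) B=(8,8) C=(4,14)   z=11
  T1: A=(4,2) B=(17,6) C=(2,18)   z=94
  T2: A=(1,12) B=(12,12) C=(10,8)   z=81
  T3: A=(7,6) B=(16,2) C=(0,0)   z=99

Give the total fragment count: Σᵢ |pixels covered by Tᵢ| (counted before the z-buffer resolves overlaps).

T0:
  2·area = 44
  edge (6, 0)→(8, 8): d=(2,8) right/bottom  bias=-1
  edge (8, 8)→(4, 14): d=(-4,6) right/bottom  bias=-1
  edge (4, 14)→(6, 0): d=(2,-14) top-left  bias=+0
    (3,2)@(7, 5): e=[2,18,24] → █
    (4,2)@(9, 5): e=[-14,6,52] → ·
    (2,3)@(5, 7): e=[22,22,0] → █  [on edge]
    (4,3)@(9, 7): e=[-10,-2,56] → ·
    (2,4)@(5, 9): e=[26,14,4] → █
    (4,4)@(9, 9): e=[-6,-10,60] → ·
    (2,5)@(5, 11): e=[30,6,8] → █
    (3,5)@(7, 11): e=[14,-6,36] → ·
    (2,6)@(5, 13): e=[34,-2,12] → ·
  covered (6 px):
    · · · · · · · · ·
    · · · · · · · · ·
    · · · █ · · · · ·
    · · █ █ · · · · ·
    · · █ █ · · · · ·
    · · █ · · · · · ·
    · · · · · · · · ·
    · · · · · · · · ·
    · · · · · · · · ·
T1:
  2·area = 216
  edge (4, 2)→(17, 6): d=(13,4) right/bottom  bias=-1
  edge (17, 6)→(2, 18): d=(-15,12) right/bottom  bias=-1
  edge (2, 18)→(4, 2): d=(2,-16) top-left  bias=+0
    (2,1)@(5, 3): e=[9,189,18] → █
    (3,1)@(7, 3): e=[1,165,50] → █
    (4,1)@(9, 3): e=[-7,141,82] → ·
    (2,2)@(5, 5): e=[35,159,22] → █
    (4,2)@(9, 5): e=[19,111,86] → █
    (5,2)@(11, 5): e=[11,87,118] → █
    (6,2)@(13, 5): e=[3,63,150] → █
    (7,2)@(15, 5): e=[-5,39,182] → ·
    (2,3)@(5, 7): e=[61,129,26] → █
    (7,3)@(15, 7): e=[21,9,186] → █
    (8,3)@(17, 7): e=[13,-15,218] → ·
    (2,4)@(5, 9): e=[87,99,30] → █
  covered (28 px):
    · · · · · · · · ·
    · · █ █ · · · · ·
    · · █ █ █ █ █ · ·
    · · █ █ █ █ █ █ ·
    · · █ █ █ █ █ · ·
    · █ █ █ █ · · · ·
    · █ █ █ · · · · ·
    · █ █ · · · · · ·
    · █ · · · · · · ·
T2:
  2·area = 44  (B↔C swapped to make it positive)
  edge (1, 12)→(10, 8): d=(9,-4) top-left  bias=+0
  edge (10, 8)→(12, 12): d=(2,4) right/bottom  bias=-1
  edge (12, 12)→(1, 12): d=(-11,0) right/bottom  bias=-1
    (4,4)@(9, 9): e=[5,6,33] → █
    (5,4)@(11, 9): e=[13,-2,33] → ·
    (2,5)@(5, 11): e=[7,26,11] → █
    (3,5)@(7, 11): e=[15,18,11] → █
    (5,5)@(11, 11): e=[31,2,11] → █
    (6,5)@(13, 11): e=[39,-6,11] → ·
    (2,6)@(5, 13): e=[25,30,-11] → ·
    (3,6)@(7, 13): e=[33,22,-11] → ·
    (4,6)@(9, 13): e=[41,14,-11] → ·
    (5,6)@(11, 13): e=[49,6,-11] → ·
  covered (5 px):
    · · · · · · · · ·
    · · · · · · · · ·
    · · · · · · · · ·
    · · · · · · · · ·
    · · · · █ · · · ·
    · · █ █ █ █ · · ·
    · · · · · · · · ·
    · · · · · · · · ·
    · · · · · · · · ·
T3:
  2·area = 82  (B↔C swapped to make it positive)
  edge (7, 6)→(0, 0): d=(-7,-6) top-left  bias=+0
  edge (0, 0)→(16, 2): d=(16,2) right/bottom  bias=-1
  edge (16, 2)→(7, 6): d=(-9,4) right/bottom  bias=-1
    (1,0)@(3, 1): e=[11,10,61] → █
    (2,0)@(5, 1): e=[23,6,53] → █
    (3,0)@(7, 1): e=[35,2,45] → █
    (4,0)@(9, 1): e=[47,-2,37] → ·
    (1,1)@(3, 3): e=[-3,42,43] → ·
    (2,1)@(5, 3): e=[9,38,35] → █
    (4,1)@(9, 3): e=[33,30,19] → █
    (5,1)@(11, 3): e=[45,26,11] → █
    (6,1)@(13, 3): e=[57,22,3] → █
    (7,1)@(15, 3): e=[69,18,-5] → ·
    (2,2)@(5, 5): e=[-5,70,17] → ·
    (3,2)@(7, 5): e=[7,66,9] → █
  covered (10 px):
    · █ █ █ · · · · ·
    · · █ █ █ █ █ · ·
    · · · █ █ · · · ·
    · · · · · · · · ·
    · · · · · · · · ·
    · · · · · · · · ·
    · · · · · · · · ·
    · · · · · · · · ·
    · · · · · · · · ·

Final: 49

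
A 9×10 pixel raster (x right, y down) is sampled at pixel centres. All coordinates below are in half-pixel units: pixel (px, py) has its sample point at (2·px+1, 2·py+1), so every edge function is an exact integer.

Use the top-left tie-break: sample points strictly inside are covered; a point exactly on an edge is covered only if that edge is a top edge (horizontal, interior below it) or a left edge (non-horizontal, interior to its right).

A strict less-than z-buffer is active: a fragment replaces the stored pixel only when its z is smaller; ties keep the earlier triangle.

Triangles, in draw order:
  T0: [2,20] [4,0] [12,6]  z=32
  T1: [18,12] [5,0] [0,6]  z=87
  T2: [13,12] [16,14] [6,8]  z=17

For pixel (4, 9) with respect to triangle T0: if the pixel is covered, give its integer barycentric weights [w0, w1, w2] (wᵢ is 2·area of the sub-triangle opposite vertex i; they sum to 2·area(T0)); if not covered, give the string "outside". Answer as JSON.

T0:
  2·area = 172
  edge (2, 20)→(4, 0): d=(2,-20) top-left  bias=+0
  edge (4, 0)→(12, 6): d=(8,6) right/bottom  bias=-1
  edge (12, 6)→(2, 20): d=(-10,14) right/bottom  bias=-1
    (2,0)@(5, 1): e=[22,2,148] → #
    (3,0)@(7, 1): e=[62,-10,120] → ·
    (2,1)@(5, 3): e=[26,18,128] → #
    (3,1)@(7, 3): e=[66,6,100] → #
    (4,1)@(9, 3): e=[106,-6,72] → ·
    (2,2)@(5, 5): e=[30,34,108] → #
    (4,2)@(9, 5): e=[110,10,52] → #
    (5,2)@(11, 5): e=[150,-2,24] → ·
    (2,3)@(5, 7): e=[34,50,88] → #
    (5,3)@(11, 7): e=[154,14,4] → #
    (6,3)@(13, 7): e=[194,2,-24] → ·
    (2,4)@(5, 9): e=[38,66,68] → #
    (3,6)@(7, 13): e=[86,86,0] → ·  [on edge]
  covered (21 px):
    · · # · · · · · ·
    · · # # · · · · ·
    · · # # # · · · ·
    · · # # # # · · ·
    · · # # # · · · ·
    · # # # · · · · ·
    · # # · · · · · ·
    · # # · · · · · ·
    · # · · · · · · ·
    · · · · · · · · ·
T1:
  2·area = 138  (B↔C swapped to make it positive)
  edge (18, 12)→(0, 6): d=(-18,-6) top-left  bias=+0
  edge (0, 6)→(5, 0): d=(5,-6) top-left  bias=+0
  edge (5, 0)→(18, 12): d=(13,12) right/bottom  bias=-1
    (2,0)@(5, 1): e=[120,5,13] → #
    (3,0)@(7, 1): e=[132,17,-11] → ·
    (1,1)@(3, 3): e=[72,3,63] → #
    (3,1)@(7, 3): e=[96,27,15] → #
    (4,1)@(9, 3): e=[108,39,-9] → ·
    (0,2)@(1, 5): e=[24,1,113] → #
    (4,2)@(9, 5): e=[72,49,17] → #
    (5,2)@(11, 5): e=[84,61,-7] → ·
    (0,3)@(1, 7): e=[-12,11,139] → ·
    (1,3)@(3, 7): e=[0,23,115] → #  [on edge]
    (5,3)@(11, 7): e=[48,71,19] → #
    (6,3)@(13, 7): e=[60,83,-5] → ·
    (4,4)@(9, 9): e=[0,69,69] → #  [on edge]
    (7,5)@(15, 11): e=[0,115,23] → #  [on edge]
  covered (18 px):
    · · # · · · · · ·
    · # # # · · · · ·
    # # # # # · · · ·
    · # # # # # · · ·
    · · · · # # # · ·
    · · · · · · · # ·
    · · · · · · · · ·
    · · · · · · · · ·
    · · · · · · · · ·
    · · · · · · · · ·
T2:
  2·area = 2
  edge (13, 12)→(16, 14): d=(3,2) right/bottom  bias=-1
  edge (16, 14)→(6, 8): d=(-10,-6) top-left  bias=+0
  edge (6, 8)→(13, 12): d=(7,4) right/bottom  bias=-1
    (0,2)@(1, 5): e=[3,0,-1] → ·  [on edge]
    (5,5)@(11, 11): e=[1,0,1] → #  [on edge]
    (6,5)@(13, 11): e=[-3,12,-7] → ·
    (5,6)@(11, 13): e=[7,-20,15] → ·
  covered (1 px):
    · · · · · · · · ·
    · · · · · · · · ·
    · · · · · · · · ·
    · · · · · · · · ·
    · · · · · · · · ·
    · · · · · # · · ·
    · · · · · · · · ·
    · · · · · · · · ·
    · · · · · · · · ·
    · · · · · · · · ·

Final: "outside"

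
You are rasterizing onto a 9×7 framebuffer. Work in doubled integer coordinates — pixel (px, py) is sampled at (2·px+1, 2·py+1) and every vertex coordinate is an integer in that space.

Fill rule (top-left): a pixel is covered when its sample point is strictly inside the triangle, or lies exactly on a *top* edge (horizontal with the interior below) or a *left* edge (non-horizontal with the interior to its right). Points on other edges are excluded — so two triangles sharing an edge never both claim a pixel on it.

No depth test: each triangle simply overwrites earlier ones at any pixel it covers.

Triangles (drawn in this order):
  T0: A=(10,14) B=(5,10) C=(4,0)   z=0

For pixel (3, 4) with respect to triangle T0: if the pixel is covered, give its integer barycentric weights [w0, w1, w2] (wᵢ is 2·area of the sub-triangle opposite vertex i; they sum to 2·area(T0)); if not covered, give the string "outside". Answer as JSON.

T0:
  2·area = 46
  edge (10, 14)→(5, 10): d=(-5,-4) top-left  bias=+0
  edge (5, 10)→(4, 0): d=(-1,-10) top-left  bias=+0
  edge (4, 0)→(10, 14): d=(6,14) right/bottom  bias=-1
    (2,1)@(5, 3): e=[35,7,4] → █
    (3,1)@(7, 3): e=[43,27,-24] → ·
    (2,2)@(5, 5): e=[25,5,16] → █
    (3,2)@(7, 5): e=[33,25,-12] → ·
    (2,3)@(5, 7): e=[15,3,28] → █
    (3,3)@(7, 7): e=[23,23,0] → ·  [on edge]
    (2,4)@(5, 9): e=[5,1,40] → █
    (3,4)@(7, 9): e=[13,21,12] → █
    (4,4)@(9, 9): e=[21,41,-16] → ·
    (2,5)@(5, 11): e=[-5,-1,52] → ·
    (3,5)@(7, 11): e=[3,19,24] → █
    (4,5)@(9, 11): e=[11,39,-4] → ·
  covered (7 px):
    · · · · · · · · ·
    · · █ · · · · · ·
    · · █ · · · · · ·
    · · █ · · · · · ·
    · · █ █ · · · · ·
    · · · █ · · · · ·
    · · · · █ · · · ·

Result: [21,12,13]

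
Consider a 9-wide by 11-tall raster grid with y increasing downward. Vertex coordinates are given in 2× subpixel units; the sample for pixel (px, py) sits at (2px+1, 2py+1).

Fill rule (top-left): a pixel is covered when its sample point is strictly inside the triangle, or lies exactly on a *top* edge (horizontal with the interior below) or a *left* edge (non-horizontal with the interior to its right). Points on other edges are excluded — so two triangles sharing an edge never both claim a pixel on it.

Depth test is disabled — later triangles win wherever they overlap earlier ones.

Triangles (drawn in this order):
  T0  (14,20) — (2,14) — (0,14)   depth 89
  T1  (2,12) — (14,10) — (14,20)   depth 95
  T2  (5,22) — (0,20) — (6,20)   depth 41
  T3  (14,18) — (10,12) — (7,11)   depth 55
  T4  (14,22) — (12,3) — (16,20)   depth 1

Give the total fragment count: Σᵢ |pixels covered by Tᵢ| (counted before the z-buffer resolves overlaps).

T0:
  2·area = 12  (B↔C swapped to make it positive)
  edge (14, 20)→(0, 14): d=(-14,-6) top-left  bias=+0
  edge (0, 14)→(2, 14): d=(2,0) top-left  bias=+0
  edge (2, 14)→(14, 20): d=(12,6) right/bottom  bias=-1
    (1,7)@(3, 15): e=[4,2,6] → █
    (2,7)@(5, 15): e=[16,2,-6] → ·
    (1,8)@(3, 17): e=[-24,6,30] → ·
    (3,8)@(7, 17): e=[0,6,6] → █  [on edge]
    (4,8)@(9, 17): e=[12,6,-6] → ·
    (3,9)@(7, 19): e=[-28,10,30] → ·
  covered (2 px):
    · · · · · · · · ·
    · · · · · · · · ·
    · · · · · · · · ·
    · · · · · · · · ·
    · · · · · · · · ·
    · · · · · · · · ·
    · · · · · · · · ·
    · █ · · · · · · ·
    · · · █ · · · · ·
    · · · · · · · · ·
    · · · · · · · · ·
T1:
  2·area = 120
  edge (2, 12)→(14, 10): d=(12,-2) top-left  bias=+0
  edge (14, 10)→(14, 20): d=(0,10) right/bottom  bias=-1
  edge (14, 20)→(2, 12): d=(-12,-8) top-left  bias=+0
    (4,5)@(9, 11): e=[2,50,68] → █
    (5,5)@(11, 11): e=[6,30,84] → █
    (6,5)@(13, 11): e=[10,10,100] → █
    (7,5)@(15, 11): e=[14,-10,116] → ·
    (2,6)@(5, 13): e=[18,90,12] → █
    (3,6)@(7, 13): e=[22,70,28] → █
    (7,6)@(15, 13): e=[38,-10,92] → ·
    (2,7)@(5, 15): e=[42,90,-12] → ·
    (3,7)@(7, 15): e=[46,70,4] → █
    (7,7)@(15, 15): e=[62,-10,68] → ·
    (3,8)@(7, 17): e=[70,70,-20] → ·
    (4,8)@(9, 17): e=[74,50,-4] → ·
  covered (15 px):
    · · · · · · · · ·
    · · · · · · · · ·
    · · · · · · · · ·
    · · · · · · · · ·
    · · · · · · · · ·
    · · · · █ █ █ · ·
    · · █ █ █ █ █ · ·
    · · · █ █ █ █ · ·
    · · · · · █ █ · ·
    · · · · · · █ · ·
    · · · · · · · · ·
T2:
  2·area = 12
  edge (5, 22)→(0, 20): d=(-5,-2) top-left  bias=+0
  edge (0, 20)→(6, 20): d=(6,0) top-left  bias=+0
  edge (6, 20)→(5, 22): d=(-1,2) right/bottom  bias=-1
    (1,10)@(3, 21): e=[1,6,5] → █
    (2,10)@(5, 21): e=[5,6,1] → █
    (3,10)@(7, 21): e=[9,6,-3] → ·
  covered (2 px):
    · · · · · · · · ·
    · · · · · · · · ·
    · · · · · · · · ·
    · · · · · · · · ·
    · · · · · · · · ·
    · · · · · · · · ·
    · · · · · · · · ·
    · · · · · · · · ·
    · · · · · · · · ·
    · · · · · · · · ·
    · █ █ · · · · · ·
T3:
  2·area = 14  (B↔C swapped to make it positive)
  edge (14, 18)→(7, 11): d=(-7,-7) top-left  bias=+0
  edge (7, 11)→(10, 12): d=(3,1) right/bottom  bias=-1
  edge (10, 12)→(14, 18): d=(4,6) right/bottom  bias=-1
    (0,2)@(1, 5): e=[0,-12,26] → ·  [on edge]
    (1,3)@(3, 7): e=[0,-8,22] → ·  [on edge]
    (0,4)@(1, 9): e=[-28,0,42] → ·  [on edge]
    (2,4)@(5, 9): e=[0,-4,18] → ·  [on edge]
    (3,5)@(7, 11): e=[0,0,14] → ·  [on edge]
    (4,6)@(9, 13): e=[0,4,10] → █  [on edge]
    (5,6)@(11, 13): e=[14,2,-2] → ·
    (6,6)@(13, 13): e=[28,0,-14] → ·  [on edge]
    (4,7)@(9, 15): e=[-14,10,18] → ·
    (5,7)@(11, 15): e=[0,8,6] → █  [on edge]
    (6,7)@(13, 15): e=[14,6,-6] → ·
    (5,8)@(11, 17): e=[-14,14,14] → ·
    (6,8)@(13, 17): e=[0,12,2] → █  [on edge]
    (7,9)@(15, 19): e=[0,16,-2] → ·  [on edge]
    (8,10)@(17, 21): e=[0,20,-6] → ·  [on edge]
  covered (3 px):
    · · · · · · · · ·
    · · · · · · · · ·
    · · · · · · · · ·
    · · · · · · · · ·
    · · · · · · · · ·
    · · · · · · · · ·
    · · · · █ · · · ·
    · · · · · █ · · ·
    · · · · · · █ · ·
    · · · · · · · · ·
    · · · · · · · · ·
T4:
  2·area = 42
  edge (14, 22)→(12, 3): d=(-2,-19) top-left  bias=+0
  edge (12, 3)→(16, 20): d=(4,17) right/bottom  bias=-1
  edge (16, 20)→(14, 22): d=(-2,2) right/bottom  bias=-1
    (6,4)@(13, 9): e=[7,7,28] → █
    (7,4)@(15, 9): e=[45,-27,24] → ·
    (6,5)@(13, 11): e=[3,15,24] → █
    (7,5)@(15, 11): e=[41,-19,20] → ·
    (6,6)@(13, 13): e=[-1,23,20] → ·
    (7,8)@(15, 17): e=[29,5,8] → █
    (8,8)@(17, 17): e=[67,-29,4] → ·
    (7,9)@(15, 19): e=[25,13,4] → █
    (8,9)@(17, 19): e=[63,-21,0] → ·  [on edge]
    (7,10)@(15, 21): e=[21,21,0] → ·  [on edge]
  covered (4 px):
    · · · · · · · · ·
    · · · · · · · · ·
    · · · · · · · · ·
    · · · · · · · · ·
    · · · · · · █ · ·
    · · · · · · █ · ·
    · · · · · · · · ·
    · · · · · · · · ·
    · · · · · · · █ ·
    · · · · · · · █ ·
    · · · · · · · · ·

Result: 26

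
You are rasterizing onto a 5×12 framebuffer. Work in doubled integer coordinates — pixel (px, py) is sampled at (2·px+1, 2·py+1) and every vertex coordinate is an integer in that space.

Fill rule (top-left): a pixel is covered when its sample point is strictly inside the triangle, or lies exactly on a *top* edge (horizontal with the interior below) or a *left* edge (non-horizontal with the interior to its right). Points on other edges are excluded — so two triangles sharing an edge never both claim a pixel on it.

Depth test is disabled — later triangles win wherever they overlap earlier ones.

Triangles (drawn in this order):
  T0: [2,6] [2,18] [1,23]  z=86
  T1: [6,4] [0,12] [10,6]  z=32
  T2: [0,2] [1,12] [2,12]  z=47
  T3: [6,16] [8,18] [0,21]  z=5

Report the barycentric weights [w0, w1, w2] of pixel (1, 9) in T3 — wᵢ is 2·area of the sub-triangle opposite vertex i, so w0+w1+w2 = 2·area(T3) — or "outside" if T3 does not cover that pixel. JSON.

T0:
  2·area = 12
  edge (2, 6)→(2, 18): d=(0,12) right/bottom  bias=-1
  edge (2, 18)→(1, 23): d=(-1,5) right/bottom  bias=-1
  edge (1, 23)→(2, 6): d=(1,-17) top-left  bias=+0
    (2,1)@(5, 3): e=[-36,0,48] → ·  [on edge]
    (1,6)@(3, 13): e=[-12,0,24] → ·  [on edge]
    (0,11)@(1, 23): e=[12,0,0] → ·  [on edge]
  covered (0 px):
    · · · · ·
    · · · · ·
    · · · · ·
    · · · · ·
    · · · · ·
    · · · · ·
    · · · · ·
    · · · · ·
    · · · · ·
    · · · · ·
    · · · · ·
    · · · · ·
T1:
  2·area = 44  (B↔C swapped to make it positive)
  edge (6, 4)→(10, 6): d=(4,2) right/bottom  bias=-1
  edge (10, 6)→(0, 12): d=(-10,6) right/bottom  bias=-1
  edge (0, 12)→(6, 4): d=(6,-8) top-left  bias=+0
    (3,2)@(7, 5): e=[2,28,14] → █
    (4,2)@(9, 5): e=[-2,16,30] → ·
    (2,3)@(5, 7): e=[14,20,10] → █
    (4,3)@(9, 7): e=[6,-4,42] → ·
    (1,4)@(3, 9): e=[26,12,6] → █
    (2,4)@(5, 9): e=[22,0,22] → ·  [on edge]
    (3,4)@(7, 9): e=[18,-12,38] → ·
    (0,5)@(1, 11): e=[38,4,2] → █
    (1,5)@(3, 11): e=[34,-8,18] → ·
    (0,6)@(1, 13): e=[46,-16,14] → ·
  covered (5 px):
    · · · · ·
    · · · · ·
    · · · █ ·
    · · █ █ ·
    · █ · · ·
    █ · · · ·
    · · · · ·
    · · · · ·
    · · · · ·
    · · · · ·
    · · · · ·
    · · · · ·
T2:
  2·area = 10  (B↔C swapped to make it positive)
  edge (0, 2)→(2, 12): d=(2,10) right/bottom  bias=-1
  edge (2, 12)→(1, 12): d=(-1,0) right/bottom  bias=-1
  edge (1, 12)→(0, 2): d=(-1,-10) top-left  bias=+0
    (0,3)@(1, 7): e=[0,5,5] → ·  [on edge]
    (0,4)@(1, 9): e=[4,3,3] → █
    (1,4)@(3, 9): e=[-16,3,23] → ·
    (0,5)@(1, 11): e=[8,1,1] → █
    (1,5)@(3, 11): e=[-12,1,21] → ·
    (0,6)@(1, 13): e=[12,-1,-1] → ·
    (1,8)@(3, 17): e=[0,-5,15] → ·  [on edge]
  covered (2 px):
    · · · · ·
    · · · · ·
    · · · · ·
    · · · · ·
    █ · · · ·
    █ · · · ·
    · · · · ·
    · · · · ·
    · · · · ·
    · · · · ·
    · · · · ·
    · · · · ·
T3:
  2·area = 22
  edge (6, 16)→(8, 18): d=(2,2) right/bottom  bias=-1
  edge (8, 18)→(0, 21): d=(-8,3) right/bottom  bias=-1
  edge (0, 21)→(6, 16): d=(6,-5) top-left  bias=+0
    (0,5)@(1, 11): e=[0,77,-55] → ·  [on edge]
    (1,6)@(3, 13): e=[0,55,-33] → ·  [on edge]
    (2,7)@(5, 15): e=[0,33,-11] → ·  [on edge]
    (2,8)@(5, 17): e=[4,17,1] → █
    (3,8)@(7, 17): e=[0,11,11] → ·  [on edge]
    (1,9)@(3, 19): e=[12,7,3] → █
    (3,9)@(7, 19): e=[4,-5,23] → ·
    (4,9)@(9, 19): e=[0,-11,33] → ·  [on edge]
    (1,10)@(3, 21): e=[16,-9,15] → ·
    (2,10)@(5, 21): e=[12,-15,25] → ·
  covered (3 px):
    · · · · ·
    · · · · ·
    · · · · ·
    · · · · ·
    · · · · ·
    · · · · ·
    · · · · ·
    · · · · ·
    · · █ · ·
    · █ █ · ·
    · · · · ·
    · · · · ·

Result: [7,3,12]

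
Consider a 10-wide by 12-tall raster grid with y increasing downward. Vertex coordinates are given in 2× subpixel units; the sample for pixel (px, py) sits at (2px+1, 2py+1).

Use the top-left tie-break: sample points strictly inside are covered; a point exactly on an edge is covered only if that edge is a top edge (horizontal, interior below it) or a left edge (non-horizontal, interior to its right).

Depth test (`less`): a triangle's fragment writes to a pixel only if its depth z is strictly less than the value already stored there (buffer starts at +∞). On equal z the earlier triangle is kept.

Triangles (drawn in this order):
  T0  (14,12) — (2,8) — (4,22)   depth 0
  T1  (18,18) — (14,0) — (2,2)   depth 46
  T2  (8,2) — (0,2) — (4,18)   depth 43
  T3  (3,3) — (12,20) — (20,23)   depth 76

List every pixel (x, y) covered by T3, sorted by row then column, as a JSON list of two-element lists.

T0:
  2·area = 160  (B↔C swapped to make it positive)
  edge (14, 12)→(4, 22): d=(-10,10) right/bottom  bias=-1
  edge (4, 22)→(2, 8): d=(-2,-14) top-left  bias=+0
  edge (2, 8)→(14, 12): d=(12,4) right/bottom  bias=-1
    (0,0)@(1, 1): e=[240,0,-80] → ·  [on edge]
    (9,3)@(19, 7): e=[0,240,-80] → ·  [on edge]
    (1,4)@(3, 9): e=[140,12,8] → █
    (2,4)@(5, 9): e=[120,40,0] → ·  [on edge]
    (8,4)@(17, 9): e=[0,208,-48] → ·  [on edge]
    (1,5)@(3, 11): e=[120,8,32] → █
    (2,5)@(5, 11): e=[100,36,24] → █
    (3,5)@(7, 11): e=[80,64,16] → █
    (4,5)@(9, 11): e=[60,92,8] → █
    (5,5)@(11, 11): e=[40,120,0] → ·  [on edge]
    (7,5)@(15, 11): e=[0,176,-16] → ·  [on edge]
    (1,6)@(3, 13): e=[100,4,56] → █
    (6,6)@(13, 13): e=[0,144,16] → ·  [on edge]
    (8,6)@(17, 13): e=[-40,200,0] → ·  [on edge]
    (1,7)@(3, 15): e=[80,0,80] → █  [on edge]
    (5,7)@(11, 15): e=[0,112,48] → ·  [on edge]
    (4,8)@(9, 17): e=[0,80,80] → ·  [on edge]
    (3,9)@(7, 19): e=[0,48,112] → ·  [on edge]
    (2,10)@(5, 21): e=[0,16,144] → ·  [on edge]
    (1,11)@(3, 23): e=[0,-16,176] → ·  [on edge]
  covered (17 px):
    · · · · · · · · · ·
    · · · · · · · · · ·
    · · · · · · · · · ·
    · · · · · · · · · ·
    · █ · · · · · · · ·
    · █ █ █ █ · · · · ·
    · █ █ █ █ █ · · · ·
    · █ █ █ █ · · · · ·
    · · █ █ · · · · · ·
    · · █ · · · · · · ·
    · · · · · · · · · ·
    · · · · · · · · · ·
T1:
  2·area = 224  (B↔C swapped to make it positive)
  edge (18, 18)→(2, 2): d=(-16,-16) top-left  bias=+0
  edge (2, 2)→(14, 0): d=(12,-2) top-left  bias=+0
  edge (14, 0)→(18, 18): d=(4,18) right/bottom  bias=-1
    (0,0)@(1, 1): e=[0,-14,238] → ·  [on edge]
    (4,0)@(9, 1): e=[128,2,94] → █
    (5,0)@(11, 1): e=[160,6,58] → █
    (6,0)@(13, 1): e=[192,10,22] → █
    (7,0)@(15, 1): e=[224,14,-14] → ·
    (1,1)@(3, 3): e=[0,14,210] → █  [on edge]
    (2,1)@(5, 3): e=[32,18,174] → █
    (3,1)@(7, 3): e=[64,22,138] → █
    (7,1)@(15, 3): e=[192,38,-6] → ·
    (1,2)@(3, 5): e=[-32,38,218] → ·
    (2,2)@(5, 5): e=[0,42,182] → █  [on edge]
    (7,2)@(15, 5): e=[160,62,2] → █
    (3,3)@(7, 7): e=[0,70,154] → █  [on edge]
    (4,4)@(9, 9): e=[0,98,126] → █  [on edge]
    (5,5)@(11, 11): e=[0,126,98] → █  [on edge]
    (6,6)@(13, 13): e=[0,154,70] → █  [on edge]
    (7,7)@(15, 15): e=[0,182,42] → █  [on edge]
    (8,8)@(17, 17): e=[0,210,14] → █  [on edge]
    (9,9)@(19, 19): e=[0,238,-14] → ·  [on edge]
  covered (32 px):
    · · · · █ █ █ · · ·
    · █ █ █ █ █ █ · · ·
    · · █ █ █ █ █ █ · ·
    · · · █ █ █ █ █ · ·
    · · · · █ █ █ █ · ·
    · · · · · █ █ █ · ·
    · · · · · · █ █ · ·
    · · · · · · · █ █ ·
    · · · · · · · · █ ·
    · · · · · · · · · ·
    · · · · · · · · · ·
    · · · · · · · · · ·
T2:
  2·area = 128  (B↔C swapped to make it positive)
  edge (8, 2)→(4, 18): d=(-4,16) right/bottom  bias=-1
  edge (4, 18)→(0, 2): d=(-4,-16) top-left  bias=+0
  edge (0, 2)→(8, 2): d=(8,0) top-left  bias=+0
    (0,1)@(1, 3): e=[108,12,8] → █
    (1,1)@(3, 3): e=[76,44,8] → █
    (2,1)@(5, 3): e=[44,76,8] → █
    (3,1)@(7, 3): e=[12,108,8] → █
    (4,1)@(9, 3): e=[-20,140,8] → ·
    (0,2)@(1, 5): e=[100,4,24] → █
    (4,2)@(9, 5): e=[-28,132,24] → ·
    (0,3)@(1, 7): e=[92,-4,40] → ·
    (1,3)@(3, 7): e=[60,28,40] → █
    (3,3)@(7, 7): e=[-4,92,40] → ·
    (1,4)@(3, 9): e=[52,20,56] → █
    (3,4)@(7, 9): e=[-12,84,56] → ·
  covered (16 px):
    · · · · · · · · · ·
    █ █ █ █ · · · · · ·
    █ █ █ █ · · · · · ·
    · █ █ · · · · · · ·
    · █ █ · · · · · · ·
    · █ █ · · · · · · ·
    · █ █ · · · · · · ·
    · · · · · · · · · ·
    · · · · · · · · · ·
    · · · · · · · · · ·
    · · · · · · · · · ·
    · · · · · · · · · ·
T3:
  2·area = 109  (B↔C swapped to make it positive)
  edge (3, 3)→(20, 23): d=(17,20) right/bottom  bias=-1
  edge (20, 23)→(12, 20): d=(-8,-3) top-left  bias=+0
  edge (12, 20)→(3, 3): d=(-9,-17) top-left  bias=+0
    (1,1)@(3, 3): e=[0,109,0] → ·  [on edge]
    (3,4)@(7, 9): e=[22,73,14] → █
    (4,4)@(9, 9): e=[-18,79,48] → ·
    (3,5)@(7, 11): e=[56,57,-4] → ·
    (4,5)@(9, 11): e=[16,63,30] → █
    (5,5)@(11, 11): e=[-24,69,64] → ·
    (4,6)@(9, 13): e=[50,47,12] → █
    (5,6)@(11, 13): e=[10,53,46] → █
    (6,6)@(13, 13): e=[-30,59,80] → ·
    (4,7)@(9, 15): e=[84,31,-6] → ·
    (5,7)@(11, 15): e=[44,37,28] → █
    (6,7)@(13, 15): e=[4,43,62] → █
  covered (12 px):
    · · · · · · · · · ·
    · · · · · · · · · ·
    · · · · · · · · · ·
    · · · · · · · · · ·
    · · · █ · · · · · ·
    · · · · █ · · · · ·
    · · · · █ █ · · · ·
    · · · · · █ █ · · ·
    · · · · · █ █ · · ·
    · · · · · · █ █ · ·
    · · · · · · · █ █ ·
    · · · · · · · · · ·

Answer: [[3,4],[4,5],[4,6],[5,6],[5,7],[6,7],[5,8],[6,8],[6,9],[7,9],[7,10],[8,10]]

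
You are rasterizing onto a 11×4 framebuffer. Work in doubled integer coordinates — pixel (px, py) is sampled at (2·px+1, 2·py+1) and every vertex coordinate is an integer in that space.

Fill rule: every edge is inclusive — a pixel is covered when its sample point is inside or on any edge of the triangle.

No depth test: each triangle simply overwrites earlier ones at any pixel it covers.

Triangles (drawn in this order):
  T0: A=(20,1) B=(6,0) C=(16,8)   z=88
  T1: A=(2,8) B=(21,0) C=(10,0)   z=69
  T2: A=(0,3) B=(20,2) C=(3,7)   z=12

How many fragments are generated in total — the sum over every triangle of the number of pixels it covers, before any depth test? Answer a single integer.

T0:
  2·area = 102  (B↔C swapped to make it positive)
  edge (20, 1)→(16, 8): d=(-4,7) inclusive
  edge (16, 8)→(6, 0): d=(-10,-8) inclusive
  edge (6, 0)→(20, 1): d=(14,1) inclusive
    (4,0)@(9, 1): e=[77,14,11] → X
    (5,0)@(11, 1): e=[63,30,9] → X
    (6,0)@(13, 1): e=[49,46,7] → X
    (7,0)@(15, 1): e=[35,62,5] → X
    (8,0)@(17, 1): e=[21,78,3] → X
    (9,0)@(19, 1): e=[7,94,1] → X
    (10,0)@(21, 1): e=[-7,110,-1] → .
    (4,1)@(9, 3): e=[69,-6,39] → .
    (5,1)@(11, 3): e=[55,10,37] → X
    (9,1)@(19, 3): e=[-1,74,29] → .
    (5,2)@(11, 5): e=[47,-10,65] → .
    (6,2)@(13, 5): e=[33,6,63] → X
  covered (14 px):
    . . . . X X X X X X .
    . . . . . X X X X . .
    . . . . . . X X X . .
    . . . . . . . X . . .
T1:
  2·area = 88  (B↔C swapped to make it positive)
  edge (2, 8)→(10, 0): d=(8,-8) inclusive
  edge (10, 0)→(21, 0): d=(11,0) inclusive
  edge (21, 0)→(2, 8): d=(-19,8) inclusive
    (4,0)@(9, 1): e=[0,11,77] → X  [on edge]
    (5,0)@(11, 1): e=[16,11,61] → X
    (6,0)@(13, 1): e=[32,11,45] → X
    (7,0)@(15, 1): e=[48,11,29] → X
    (8,0)@(17, 1): e=[64,11,13] → X
    (9,0)@(19, 1): e=[80,11,-3] → .
    (3,1)@(7, 3): e=[0,33,55] → X  [on edge]
    (7,1)@(15, 3): e=[64,33,-9] → .
    (8,1)@(17, 3): e=[80,33,-25] → .
    (2,2)@(5, 5): e=[0,55,33] → X  [on edge]
    (5,2)@(11, 5): e=[48,55,-15] → .
    (6,2)@(13, 5): e=[64,55,-31] → .
    (1,3)@(3, 7): e=[0,77,11] → X  [on edge]
  covered (13 px):
    . . . . X X X X X . .
    . . . X X X X . . . .
    . . X X X . . . . . .
    . X . . . . . . . . .
T2:
  2·area = 83
  edge (0, 3)→(20, 2): d=(20,-1) inclusive
  edge (20, 2)→(3, 7): d=(-17,5) inclusive
  edge (3, 7)→(0, 3): d=(-3,-4) inclusive
    (0,1)@(1, 3): e=[1,78,4] → X
    (1,1)@(3, 3): e=[3,68,12] → X
    (2,1)@(5, 3): e=[5,58,20] → X
    (3,1)@(7, 3): e=[7,48,28] → X
    (4,1)@(9, 3): e=[9,38,36] → X
    (5,1)@(11, 3): e=[11,28,44] → X
    (6,1)@(13, 3): e=[13,18,52] → X
    (7,1)@(15, 3): e=[15,8,60] → X
    (8,1)@(17, 3): e=[17,-2,68] → .
    (0,2)@(1, 5): e=[41,44,-2] → .
    (1,2)@(3, 5): e=[43,34,6] → X
    (5,2)@(11, 5): e=[51,-6,38] → .
    (1,3)@(3, 7): e=[83,0,0] → X  [on edge]
  covered (13 px):
    . . . . . . . . . . .
    X X X X X X X X . . .
    . X X X X . . . . . .
    . X . . . . . . . . .

Answer: 40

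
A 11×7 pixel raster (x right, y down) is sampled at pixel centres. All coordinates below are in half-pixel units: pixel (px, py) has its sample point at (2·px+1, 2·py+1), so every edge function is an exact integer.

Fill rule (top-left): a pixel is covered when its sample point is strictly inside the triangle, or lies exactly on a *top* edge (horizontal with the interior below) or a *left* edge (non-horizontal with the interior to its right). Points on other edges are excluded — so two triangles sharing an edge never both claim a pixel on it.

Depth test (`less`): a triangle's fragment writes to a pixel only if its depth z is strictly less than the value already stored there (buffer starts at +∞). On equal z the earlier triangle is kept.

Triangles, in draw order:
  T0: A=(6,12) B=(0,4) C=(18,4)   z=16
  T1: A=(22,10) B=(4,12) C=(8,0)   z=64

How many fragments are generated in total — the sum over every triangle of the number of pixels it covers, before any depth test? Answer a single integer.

T0:
  2·area = 144
  edge (6, 12)→(0, 4): d=(-6,-8) top-left  bias=+0
  edge (0, 4)→(18, 4): d=(18,0) top-left  bias=+0
  edge (18, 4)→(6, 12): d=(-12,8) right/bottom  bias=-1
    (0,2)@(1, 5): e=[2,18,124] → X
    (1,2)@(3, 5): e=[18,18,108] → X
    (2,2)@(5, 5): e=[34,18,92] → X
    (3,2)@(7, 5): e=[50,18,76] → X
    (4,2)@(9, 5): e=[66,18,60] → X
    (5,2)@(11, 5): e=[82,18,44] → X
    (6,2)@(13, 5): e=[98,18,28] → X
    (7,2)@(15, 5): e=[114,18,12] → X
    (8,2)@(17, 5): e=[130,18,-4] → .
    (0,3)@(1, 7): e=[-10,54,100] → .
    (1,3)@(3, 7): e=[6,54,84] → X
    (7,3)@(15, 7): e=[102,54,-12] → .
  covered (18 px):
    . . . . . . . . . . .
    . . . . . . . . . . .
    X X X X X X X X . . .
    . X X X X X X . . . .
    . . X X X . . . . . .
    . . . X . . . . . . .
    . . . . . . . . . . .
T1:
  2·area = 208
  edge (22, 10)→(4, 12): d=(-18,2) right/bottom  bias=-1
  edge (4, 12)→(8, 0): d=(4,-12) top-left  bias=+0
  edge (8, 0)→(22, 10): d=(14,10) right/bottom  bias=-1
    (4,0)@(9, 1): e=[188,16,4] → X
    (5,0)@(11, 1): e=[184,40,-16] → .
    (3,1)@(7, 3): e=[156,0,52] → X  [on edge]
    (5,1)@(11, 3): e=[148,48,12] → X
    (6,1)@(13, 3): e=[144,72,-8] → .
    (3,2)@(7, 5): e=[120,8,80] → X
    (6,2)@(13, 5): e=[108,80,20] → X
    (7,2)@(15, 5): e=[104,104,0] → .  [on edge]
    (3,3)@(7, 7): e=[84,16,108] → X
    (7,3)@(15, 7): e=[68,112,28] → X
    (8,3)@(17, 7): e=[64,136,8] → X
    (9,3)@(19, 7): e=[60,160,-12] → .
    (2,4)@(5, 9): e=[52,0,156] → X  [on edge]
    (6,5)@(13, 11): e=[0,104,104] → .  [on edge]
  covered (26 px):
    . . . . X . . . . . .
    . . . X X X . . . . .
    . . . X X X X . . . .
    . . . X X X X X X . .
    . . X X X X X X X X .
    . . X X X X . . . . .
    . . . . . . . . . . .

Result: 44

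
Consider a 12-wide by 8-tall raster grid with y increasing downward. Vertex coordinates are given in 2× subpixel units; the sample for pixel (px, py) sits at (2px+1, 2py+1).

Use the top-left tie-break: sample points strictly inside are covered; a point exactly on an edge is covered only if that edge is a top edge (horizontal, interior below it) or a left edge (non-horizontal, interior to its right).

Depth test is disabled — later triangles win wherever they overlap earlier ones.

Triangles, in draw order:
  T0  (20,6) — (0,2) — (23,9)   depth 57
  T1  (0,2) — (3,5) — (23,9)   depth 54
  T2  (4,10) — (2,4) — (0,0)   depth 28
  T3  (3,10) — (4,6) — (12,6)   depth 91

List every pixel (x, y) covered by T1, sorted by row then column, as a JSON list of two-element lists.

T0:
  2·area = 48  (B↔C swapped to make it positive)
  edge (20, 6)→(23, 9): d=(3,3) right/bottom  bias=-1
  edge (23, 9)→(0, 2): d=(-23,-7) top-left  bias=+0
  edge (0, 2)→(20, 6): d=(20,4) right/bottom  bias=-1
    (7,0)@(15, 1): e=[0,128,-80] → ·  [on edge]
    (2,1)@(5, 3): e=[36,12,0] → ·  [on edge]
    (8,1)@(17, 3): e=[0,96,-48] → ·  [on edge]
    (5,2)@(11, 5): e=[24,8,16] → █
    (6,2)@(13, 5): e=[18,22,8] → █
    (7,2)@(15, 5): e=[12,36,0] → ·  [on edge]
    (9,2)@(19, 5): e=[0,64,-16] → ·  [on edge]
    (5,3)@(11, 7): e=[30,-38,56] → ·
    (6,3)@(13, 7): e=[24,-24,48] → ·
    (8,3)@(17, 7): e=[12,4,32] → █
    (9,3)@(19, 7): e=[6,18,24] → █
    (10,3)@(21, 7): e=[0,32,16] → ·  [on edge]
    (11,4)@(23, 9): e=[0,0,48] → ·  [on edge]
  covered (4 px):
    · · · · · · · · · · · ·
    · · · · · · · · · · · ·
    · · · · · █ █ · · · · ·
    · · · · · · · · █ █ · ·
    · · · · · · · · · · · ·
    · · · · · · · · · · · ·
    · · · · · · · · · · · ·
    · · · · · · · · · · · ·
T1:
  2·area = 48  (B↔C swapped to make it positive)
  edge (0, 2)→(23, 9): d=(23,7) right/bottom  bias=-1
  edge (23, 9)→(3, 5): d=(-20,-4) top-left  bias=+0
  edge (3, 5)→(0, 2): d=(-3,-3) top-left  bias=+0
    (0,1)@(1, 3): e=[16,32,0] → █  [on edge]
    (1,1)@(3, 3): e=[2,40,6] → █
    (2,1)@(5, 3): e=[-12,48,12] → ·
    (0,2)@(1, 5): e=[62,-8,-6] → ·
    (1,2)@(3, 5): e=[48,0,0] → █  [on edge]
    (2,2)@(5, 5): e=[34,8,6] → █
    (3,2)@(7, 5): e=[20,16,12] → █
    (4,2)@(9, 5): e=[6,24,18] → █
    (5,2)@(11, 5): e=[-8,32,24] → ·
    (1,3)@(3, 7): e=[94,-40,-6] → ·
    (2,3)@(5, 7): e=[80,-32,0] → ·  [on edge]
    (3,3)@(7, 7): e=[66,-24,6] → ·
    (6,3)@(13, 7): e=[24,0,24] → █  [on edge]
    (3,4)@(7, 9): e=[112,-64,0] → ·  [on edge]
    (11,4)@(23, 9): e=[0,0,48] → ·  [on edge]
    (4,5)@(9, 11): e=[144,-96,0] → ·  [on edge]
    (5,6)@(11, 13): e=[176,-128,0] → ·  [on edge]
    (6,7)@(13, 15): e=[208,-160,0] → ·  [on edge]
  covered (8 px):
    · · · · · · · · · · · ·
    █ █ · · · · · · · · · ·
    · █ █ █ █ · · · · · · ·
    · · · · · · █ █ · · · ·
    · · · · · · · · · · · ·
    · · · · · · · · · · · ·
    · · · · · · · · · · · ·
    · · · · · · · · · · · ·
T2:
  2·area = 4  (B↔C swapped to make it positive)
  edge (4, 10)→(0, 0): d=(-4,-10) top-left  bias=+0
  edge (0, 0)→(2, 4): d=(2,4) right/bottom  bias=-1
  edge (2, 4)→(4, 10): d=(2,6) right/bottom  bias=-1
    (0,0)@(1, 1): e=[6,-2,0] → ·  [on edge]
    (1,3)@(3, 7): e=[2,2,0] → ·  [on edge]
    (2,6)@(5, 13): e=[-2,6,0] → ·  [on edge]
  covered (0 px):
    · · · · · · · · · · · ·
    · · · · · · · · · · · ·
    · · · · · · · · · · · ·
    · · · · · · · · · · · ·
    · · · · · · · · · · · ·
    · · · · · · · · · · · ·
    · · · · · · · · · · · ·
    · · · · · · · · · · · ·
T3:
  2·area = 32
  edge (3, 10)→(4, 6): d=(1,-4) top-left  bias=+0
  edge (4, 6)→(12, 6): d=(8,0) top-left  bias=+0
  edge (12, 6)→(3, 10): d=(-9,4) right/bottom  bias=-1
    (2,3)@(5, 7): e=[5,8,19] → █
    (3,3)@(7, 7): e=[13,8,11] → █
    (4,3)@(9, 7): e=[21,8,3] → █
    (5,3)@(11, 7): e=[29,8,-5] → ·
    (2,4)@(5, 9): e=[7,24,1] → █
    (3,4)@(7, 9): e=[15,24,-7] → ·
    (4,4)@(9, 9): e=[23,24,-15] → ·
    (2,5)@(5, 11): e=[9,40,-17] → ·
  covered (4 px):
    · · · · · · · · · · · ·
    · · · · · · · · · · · ·
    · · · · · · · · · · · ·
    · · █ █ █ · · · · · · ·
    · · █ · · · · · · · · ·
    · · · · · · · · · · · ·
    · · · · · · · · · · · ·
    · · · · · · · · · · · ·

Result: [[0,1],[1,1],[1,2],[2,2],[3,2],[4,2],[6,3],[7,3]]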